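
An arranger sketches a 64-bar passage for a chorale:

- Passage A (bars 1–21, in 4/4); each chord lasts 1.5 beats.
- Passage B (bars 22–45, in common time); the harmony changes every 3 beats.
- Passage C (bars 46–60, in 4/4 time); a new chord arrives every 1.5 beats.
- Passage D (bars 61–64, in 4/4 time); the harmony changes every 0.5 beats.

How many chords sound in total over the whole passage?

A: 21·4 = 84 beats, 84/1.5 = 56 chords.
B: 24·4 = 96 beats, 96/3 = 32 chords.
C: 15·4 = 60 beats, 60/1.5 = 40 chords.
D: 4·4 = 16 beats, 16/0.5 = 32 chords.
Total: 56 + 32 + 40 + 32 = 160.

160 chords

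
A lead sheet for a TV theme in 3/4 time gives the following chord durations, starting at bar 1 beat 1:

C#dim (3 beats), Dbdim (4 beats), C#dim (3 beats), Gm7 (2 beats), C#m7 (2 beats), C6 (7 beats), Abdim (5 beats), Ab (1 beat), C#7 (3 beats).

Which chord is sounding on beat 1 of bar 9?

Abdim

Beat 1 of bar 9 is beat (9−1)×3 + 1 = 25 overall.
Running totals: C#dim ends at 3, Dbdim ends at 7, C#dim ends at 10, Gm7 ends at 12, C#m7 ends at 14, C6 ends at 21, Abdim ends at 26.
Beat 25 falls within Abdim.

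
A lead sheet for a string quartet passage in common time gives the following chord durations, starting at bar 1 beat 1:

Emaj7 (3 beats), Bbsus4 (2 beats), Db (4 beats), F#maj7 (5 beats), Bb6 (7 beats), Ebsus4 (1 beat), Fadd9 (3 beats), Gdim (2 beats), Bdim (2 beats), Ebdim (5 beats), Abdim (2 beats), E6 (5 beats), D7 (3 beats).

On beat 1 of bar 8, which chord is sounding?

Beat 1 of bar 8 is beat (8−1)×4 + 1 = 29 overall.
Running totals: Emaj7 ends at 3, Bbsus4 ends at 5, Db ends at 9, F#maj7 ends at 14, Bb6 ends at 21, Ebsus4 ends at 22, Fadd9 ends at 25, Gdim ends at 27, Bdim ends at 29.
Beat 29 falls within Bdim.

Bdim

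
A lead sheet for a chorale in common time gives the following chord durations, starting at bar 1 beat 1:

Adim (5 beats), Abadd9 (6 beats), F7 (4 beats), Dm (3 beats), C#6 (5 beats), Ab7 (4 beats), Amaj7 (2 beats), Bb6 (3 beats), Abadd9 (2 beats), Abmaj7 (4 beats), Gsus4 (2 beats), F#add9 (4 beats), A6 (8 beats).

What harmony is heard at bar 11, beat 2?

Beat 2 of bar 11 is beat (11−1)×4 + 2 = 42 overall.
Running totals: Adim ends at 5, Abadd9 ends at 11, F7 ends at 15, Dm ends at 18, C#6 ends at 23, Ab7 ends at 27, Amaj7 ends at 29, Bb6 ends at 32, Abadd9 ends at 34, Abmaj7 ends at 38, Gsus4 ends at 40, F#add9 ends at 44.
Beat 42 falls within F#add9.

F#add9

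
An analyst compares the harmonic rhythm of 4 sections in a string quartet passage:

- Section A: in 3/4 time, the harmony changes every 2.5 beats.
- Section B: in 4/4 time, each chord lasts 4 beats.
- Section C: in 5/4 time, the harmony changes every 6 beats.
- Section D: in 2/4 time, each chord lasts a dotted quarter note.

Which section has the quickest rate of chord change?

A: 3 beats/bar ÷ 2.5 beats/chord = 1.2 chords/bar.
B: 4 beats/bar ÷ 4 beats/chord = 1 chord/bar.
C: 5 beats/bar ÷ 6 beats/chord = 5/6 chords/bar.
D: 2 beats/bar ÷ 1.5 beats/chord = 4/3 chords/bar.
Fastest is D at 4/3 chords/bar.

Section D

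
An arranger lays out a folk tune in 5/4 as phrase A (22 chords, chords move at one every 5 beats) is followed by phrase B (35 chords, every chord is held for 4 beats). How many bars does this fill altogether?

50 bars

A: 22 × 5 = 110 beats = 22 bars.
B: 35 × 4 = 140 beats = 28 bars.
Total: 22 + 28 = 50 bars.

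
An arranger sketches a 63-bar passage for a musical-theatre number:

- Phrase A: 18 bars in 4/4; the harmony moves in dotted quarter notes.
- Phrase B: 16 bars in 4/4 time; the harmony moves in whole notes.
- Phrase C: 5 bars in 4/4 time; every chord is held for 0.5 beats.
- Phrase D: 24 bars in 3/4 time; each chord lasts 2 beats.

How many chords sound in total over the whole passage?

A has 72 beats and chords last 1.5 each, so 48 chords.
B has 64 beats and chords last 4 each, so 16 chords.
C has 20 beats and chords last 0.5 each, so 40 chords.
D has 72 beats and chords last 2 each, so 36 chords.
Total: 48 + 16 + 40 + 36 = 140.

140 chords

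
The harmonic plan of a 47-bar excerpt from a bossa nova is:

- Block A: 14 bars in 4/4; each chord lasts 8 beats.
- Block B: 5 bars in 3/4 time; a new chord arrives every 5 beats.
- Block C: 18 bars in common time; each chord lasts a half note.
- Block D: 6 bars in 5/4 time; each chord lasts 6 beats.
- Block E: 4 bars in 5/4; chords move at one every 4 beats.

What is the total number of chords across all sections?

56 chords

A: 14 bars × 4 beats = 56 beats; 8 beats/chord → 7 chords.
B: 5 bars × 3 beats = 15 beats; 5 beats/chord → 3 chords.
C: 18 bars × 4 beats = 72 beats; 2 beats/chord → 36 chords.
D: 6 bars × 5 beats = 30 beats; 6 beats/chord → 5 chords.
E: 4 bars × 5 beats = 20 beats; 4 beats/chord → 5 chords.
Total: 7 + 3 + 36 + 5 + 5 = 56.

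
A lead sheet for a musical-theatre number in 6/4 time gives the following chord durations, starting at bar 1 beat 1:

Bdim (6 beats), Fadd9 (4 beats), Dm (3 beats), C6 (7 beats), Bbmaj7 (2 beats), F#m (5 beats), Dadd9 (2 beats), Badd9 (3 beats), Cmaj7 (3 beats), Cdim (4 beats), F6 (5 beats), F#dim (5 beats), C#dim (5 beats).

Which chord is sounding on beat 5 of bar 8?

F#dim

Beat 5 of bar 8 is beat (8−1)×6 + 5 = 47 overall.
Running totals: Bdim ends at 6, Fadd9 ends at 10, Dm ends at 13, C6 ends at 20, Bbmaj7 ends at 22, F#m ends at 27, Dadd9 ends at 29, Badd9 ends at 32, Cmaj7 ends at 35, Cdim ends at 39, F6 ends at 44, F#dim ends at 49.
Beat 47 falls within F#dim.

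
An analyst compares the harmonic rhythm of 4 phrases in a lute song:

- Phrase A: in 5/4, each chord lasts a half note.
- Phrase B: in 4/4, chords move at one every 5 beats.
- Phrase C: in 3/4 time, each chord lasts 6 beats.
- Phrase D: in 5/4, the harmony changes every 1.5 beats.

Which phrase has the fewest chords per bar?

Phrase C

A: 5/2 = 2.5 chords/bar.
B: 4/5 = 0.8 chords/bar.
C: 3/6 = 0.5 chords/bar.
D: 5/1.5 = 10/3 chords/bar.
Slowest is C at 0.5 chords/bar.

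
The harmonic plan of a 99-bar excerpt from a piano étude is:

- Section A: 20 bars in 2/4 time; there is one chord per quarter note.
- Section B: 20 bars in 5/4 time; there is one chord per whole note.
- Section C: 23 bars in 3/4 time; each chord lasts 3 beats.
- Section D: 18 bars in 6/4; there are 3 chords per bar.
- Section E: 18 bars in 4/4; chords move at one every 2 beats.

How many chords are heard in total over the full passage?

A: 20·2 = 40 beats, 40/1 = 40 chords.
B: 20·5 = 100 beats, 100/4 = 25 chords.
C: 23·3 = 69 beats, 69/3 = 23 chords.
D: 18·6 = 108 beats, 108/2 = 54 chords.
E: 18·4 = 72 beats, 72/2 = 36 chords.
Total: 40 + 25 + 23 + 54 + 36 = 178.

178 chords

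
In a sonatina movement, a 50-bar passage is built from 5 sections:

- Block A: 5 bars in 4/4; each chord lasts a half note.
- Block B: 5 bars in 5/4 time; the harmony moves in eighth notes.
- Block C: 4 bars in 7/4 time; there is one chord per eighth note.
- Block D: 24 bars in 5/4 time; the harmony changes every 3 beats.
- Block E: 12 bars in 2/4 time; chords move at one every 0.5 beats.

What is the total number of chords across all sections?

A: 5·4 = 20 beats, 20/2 = 10 chords.
B: 5·5 = 25 beats, 25/0.5 = 50 chords.
C: 4·7 = 28 beats, 28/0.5 = 56 chords.
D: 24·5 = 120 beats, 120/3 = 40 chords.
E: 12·2 = 24 beats, 24/0.5 = 48 chords.
Total: 10 + 50 + 56 + 40 + 48 = 204.

204 chords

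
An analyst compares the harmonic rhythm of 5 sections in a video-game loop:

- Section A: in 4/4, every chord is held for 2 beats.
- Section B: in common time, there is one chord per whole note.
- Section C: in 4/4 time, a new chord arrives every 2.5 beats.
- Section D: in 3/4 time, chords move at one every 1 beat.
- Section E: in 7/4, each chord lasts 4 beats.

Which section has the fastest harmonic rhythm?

A: each chord is 2 beats in 4/4, so 2 per bar.
B: each chord is 4 beats in 4/4, so 1 per bar.
C: each chord is 2.5 beats in 4/4, so 1.6 per bar.
D: each chord is 1 beat in 3/4, so 3 per bar.
E: each chord is 4 beats in 7/4, so 1.75 per bar.
Fastest is D at 3 chords/bar.

Section D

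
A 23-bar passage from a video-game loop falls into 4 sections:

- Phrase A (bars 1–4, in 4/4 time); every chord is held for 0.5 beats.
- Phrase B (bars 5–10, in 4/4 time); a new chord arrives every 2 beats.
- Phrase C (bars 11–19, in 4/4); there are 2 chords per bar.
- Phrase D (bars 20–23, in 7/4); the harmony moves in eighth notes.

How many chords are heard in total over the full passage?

118 chords

A: 4 bars × 4 beats = 16 beats; 0.5 beats/chord → 32 chords.
B: 6 bars × 4 beats = 24 beats; 2 beats/chord → 12 chords.
C: 9 bars × 4 beats = 36 beats; 2 beats/chord → 18 chords.
D: 4 bars × 7 beats = 28 beats; 0.5 beats/chord → 56 chords.
Total: 32 + 12 + 18 + 56 = 118.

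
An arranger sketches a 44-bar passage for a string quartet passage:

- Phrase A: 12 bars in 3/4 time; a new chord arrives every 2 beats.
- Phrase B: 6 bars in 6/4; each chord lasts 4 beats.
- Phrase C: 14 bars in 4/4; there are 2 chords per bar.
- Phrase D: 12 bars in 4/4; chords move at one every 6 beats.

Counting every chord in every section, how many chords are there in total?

63 chords

A: 12·3 = 36 beats, 36/2 = 18 chords.
B: 6·6 = 36 beats, 36/4 = 9 chords.
C: 14·4 = 56 beats, 56/2 = 28 chords.
D: 12·4 = 48 beats, 48/6 = 8 chords.
Total: 18 + 9 + 28 + 8 = 63.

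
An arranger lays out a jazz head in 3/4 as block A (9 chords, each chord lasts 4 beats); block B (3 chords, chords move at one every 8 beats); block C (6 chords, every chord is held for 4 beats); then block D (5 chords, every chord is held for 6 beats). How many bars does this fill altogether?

A: 9 × 4 = 36 beats = 12 bars.
B: 3 × 8 = 24 beats = 8 bars.
C: 6 × 4 = 24 beats = 8 bars.
D: 5 × 6 = 30 beats = 10 bars.
Total: 12 + 8 + 8 + 10 = 38 bars.

38 bars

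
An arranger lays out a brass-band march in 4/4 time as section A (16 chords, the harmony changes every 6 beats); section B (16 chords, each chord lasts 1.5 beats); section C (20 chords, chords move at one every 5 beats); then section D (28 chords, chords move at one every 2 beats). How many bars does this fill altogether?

A: 16 × 6 = 96 beats = 24 bars.
B: 16 × 1.5 = 24 beats = 6 bars.
C: 20 × 5 = 100 beats = 25 bars.
D: 28 × 2 = 56 beats = 14 bars.
Total: 24 + 6 + 25 + 14 = 69 bars.

69 bars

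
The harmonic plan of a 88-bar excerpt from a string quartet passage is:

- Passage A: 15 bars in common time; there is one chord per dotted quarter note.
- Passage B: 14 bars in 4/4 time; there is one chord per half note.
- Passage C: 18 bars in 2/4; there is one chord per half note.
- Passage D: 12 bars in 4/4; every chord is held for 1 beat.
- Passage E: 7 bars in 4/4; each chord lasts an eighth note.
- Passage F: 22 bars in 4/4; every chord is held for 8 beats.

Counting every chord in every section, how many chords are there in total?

201 chords

A: 15·4 = 60 beats, 60/1.5 = 40 chords.
B: 14·4 = 56 beats, 56/2 = 28 chords.
C: 18·2 = 36 beats, 36/2 = 18 chords.
D: 12·4 = 48 beats, 48/1 = 48 chords.
E: 7·4 = 28 beats, 28/0.5 = 56 chords.
F: 22·4 = 88 beats, 88/8 = 11 chords.
Total: 40 + 28 + 18 + 48 + 56 + 11 = 201.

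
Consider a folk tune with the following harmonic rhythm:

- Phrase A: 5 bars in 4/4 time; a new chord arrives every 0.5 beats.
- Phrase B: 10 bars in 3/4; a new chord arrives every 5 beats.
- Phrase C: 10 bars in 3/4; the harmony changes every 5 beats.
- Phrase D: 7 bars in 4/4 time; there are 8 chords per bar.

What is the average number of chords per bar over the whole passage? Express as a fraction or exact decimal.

A: 5 bars of 4 beats is 20 beats; at 0.5 beats each that's 40 chords.
B: 10 bars of 3 beats is 30 beats; at 5 beats each that's 6 chords.
C: 10 bars of 3 beats is 30 beats; at 5 beats each that's 6 chords.
D: 7 bars of 4 beats is 28 beats; at 0.5 beats each that's 56 chords.
Overall: 108 chords over 32 bars → 108/32 = 3.375 chords per bar.

3.375 chords per bar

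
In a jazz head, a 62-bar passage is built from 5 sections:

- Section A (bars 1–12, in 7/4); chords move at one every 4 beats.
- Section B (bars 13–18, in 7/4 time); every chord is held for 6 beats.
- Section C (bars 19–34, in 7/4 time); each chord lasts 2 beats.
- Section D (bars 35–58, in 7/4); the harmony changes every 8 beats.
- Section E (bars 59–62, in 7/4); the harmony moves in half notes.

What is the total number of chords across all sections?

A: 12 bars × 7 beats = 84 beats; 4 beats/chord → 21 chords.
B: 6 bars × 7 beats = 42 beats; 6 beats/chord → 7 chords.
C: 16 bars × 7 beats = 112 beats; 2 beats/chord → 56 chords.
D: 24 bars × 7 beats = 168 beats; 8 beats/chord → 21 chords.
E: 4 bars × 7 beats = 28 beats; 2 beats/chord → 14 chords.
Total: 21 + 7 + 56 + 21 + 14 = 119.

119 chords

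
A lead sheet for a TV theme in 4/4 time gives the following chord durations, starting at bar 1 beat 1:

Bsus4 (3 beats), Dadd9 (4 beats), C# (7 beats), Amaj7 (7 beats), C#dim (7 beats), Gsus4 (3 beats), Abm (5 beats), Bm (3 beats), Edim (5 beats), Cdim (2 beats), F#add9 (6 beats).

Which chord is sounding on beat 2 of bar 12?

Cdim

Beat 2 of bar 12 is beat (12−1)×4 + 2 = 46 overall.
Running totals: Bsus4 ends at 3, Dadd9 ends at 7, C# ends at 14, Amaj7 ends at 21, C#dim ends at 28, Gsus4 ends at 31, Abm ends at 36, Bm ends at 39, Edim ends at 44, Cdim ends at 46.
Beat 46 falls within Cdim.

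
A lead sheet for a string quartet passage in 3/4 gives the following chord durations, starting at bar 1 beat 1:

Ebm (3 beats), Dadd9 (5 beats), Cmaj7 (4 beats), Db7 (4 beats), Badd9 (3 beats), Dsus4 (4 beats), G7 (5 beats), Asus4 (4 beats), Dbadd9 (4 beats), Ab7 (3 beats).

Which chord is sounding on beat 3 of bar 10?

Beat 3 of bar 10 is beat (10−1)×3 + 3 = 30 overall.
Running totals: Ebm ends at 3, Dadd9 ends at 8, Cmaj7 ends at 12, Db7 ends at 16, Badd9 ends at 19, Dsus4 ends at 23, G7 ends at 28, Asus4 ends at 32.
Beat 30 falls within Asus4.

Asus4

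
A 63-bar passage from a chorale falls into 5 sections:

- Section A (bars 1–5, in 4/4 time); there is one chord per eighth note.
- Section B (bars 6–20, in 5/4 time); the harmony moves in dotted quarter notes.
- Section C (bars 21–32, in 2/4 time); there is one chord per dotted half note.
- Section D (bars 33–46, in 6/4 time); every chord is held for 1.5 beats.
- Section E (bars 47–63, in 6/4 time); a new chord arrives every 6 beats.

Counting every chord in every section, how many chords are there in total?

A: 5·4 = 20 beats, 20/0.5 = 40 chords.
B: 15·5 = 75 beats, 75/1.5 = 50 chords.
C: 12·2 = 24 beats, 24/3 = 8 chords.
D: 14·6 = 84 beats, 84/1.5 = 56 chords.
E: 17·6 = 102 beats, 102/6 = 17 chords.
Total: 40 + 50 + 8 + 56 + 17 = 171.

171 chords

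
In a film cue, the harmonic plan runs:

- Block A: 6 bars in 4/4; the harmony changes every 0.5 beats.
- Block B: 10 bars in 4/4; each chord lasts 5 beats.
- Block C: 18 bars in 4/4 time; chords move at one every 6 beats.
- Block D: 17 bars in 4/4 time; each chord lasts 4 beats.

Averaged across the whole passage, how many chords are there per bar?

A: 6 bars of 4 beats is 24 beats; at 0.5 beats each that's 48 chords.
B: 10 bars of 4 beats is 40 beats; at 5 beats each that's 8 chords.
C: 18 bars of 4 beats is 72 beats; at 6 beats each that's 12 chords.
D: 17 bars of 4 beats is 68 beats; at 4 beats each that's 17 chords.
Overall: 85 chords over 51 bars → 85/51 = 5/3 chords per bar.

5/3 chords per bar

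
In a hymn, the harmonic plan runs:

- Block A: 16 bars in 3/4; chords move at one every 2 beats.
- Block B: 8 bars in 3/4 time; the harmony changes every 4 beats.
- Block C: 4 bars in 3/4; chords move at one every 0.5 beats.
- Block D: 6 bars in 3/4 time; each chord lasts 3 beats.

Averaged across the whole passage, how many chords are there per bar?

A: 16 bars of 3 beats is 48 beats; at 2 beats each that's 24 chords.
B: 8 bars of 3 beats is 24 beats; at 4 beats each that's 6 chords.
C: 4 bars of 3 beats is 12 beats; at 0.5 beats each that's 24 chords.
D: 6 bars of 3 beats is 18 beats; at 3 beats each that's 6 chords.
Overall: 60 chords over 34 bars → 60/34 = 30/17 chords per bar.

30/17 chords per bar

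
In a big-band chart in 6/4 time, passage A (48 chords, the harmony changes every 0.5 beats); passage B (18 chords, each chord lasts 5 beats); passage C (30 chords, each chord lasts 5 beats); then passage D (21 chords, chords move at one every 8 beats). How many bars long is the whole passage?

A: 48 × 0.5 = 24 beats = 4 bars.
B: 18 × 5 = 90 beats = 15 bars.
C: 30 × 5 = 150 beats = 25 bars.
D: 21 × 8 = 168 beats = 28 bars.
Total: 4 + 15 + 25 + 28 = 72 bars.

72 bars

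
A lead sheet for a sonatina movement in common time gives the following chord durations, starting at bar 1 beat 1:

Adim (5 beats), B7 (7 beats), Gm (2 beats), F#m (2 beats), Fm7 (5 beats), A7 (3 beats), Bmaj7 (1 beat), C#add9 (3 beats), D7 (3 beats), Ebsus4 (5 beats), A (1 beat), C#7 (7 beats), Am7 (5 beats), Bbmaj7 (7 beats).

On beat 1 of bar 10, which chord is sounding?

Beat 1 of bar 10 is beat (10−1)×4 + 1 = 37 overall.
Running totals: Adim ends at 5, B7 ends at 12, Gm ends at 14, F#m ends at 16, Fm7 ends at 21, A7 ends at 24, Bmaj7 ends at 25, C#add9 ends at 28, D7 ends at 31, Ebsus4 ends at 36, A ends at 37.
Beat 37 falls within A.

A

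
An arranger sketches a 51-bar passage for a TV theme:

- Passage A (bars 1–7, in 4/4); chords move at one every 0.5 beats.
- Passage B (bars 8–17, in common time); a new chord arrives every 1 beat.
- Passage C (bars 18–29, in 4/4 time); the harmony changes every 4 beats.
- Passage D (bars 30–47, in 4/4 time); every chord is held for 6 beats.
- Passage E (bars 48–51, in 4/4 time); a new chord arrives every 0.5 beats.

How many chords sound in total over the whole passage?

152 chords

A has 28 beats and chords last 0.5 each, so 56 chords.
B has 40 beats and chords last 1 each, so 40 chords.
C has 48 beats and chords last 4 each, so 12 chords.
D has 72 beats and chords last 6 each, so 12 chords.
E has 16 beats and chords last 0.5 each, so 32 chords.
Total: 56 + 40 + 12 + 12 + 32 = 152.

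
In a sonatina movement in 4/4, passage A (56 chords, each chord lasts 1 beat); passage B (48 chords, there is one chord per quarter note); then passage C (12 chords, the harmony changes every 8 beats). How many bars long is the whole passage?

50 bars

A: 56 × 1 = 56 beats = 14 bars.
B: 48 × 1 = 48 beats = 12 bars.
C: 12 × 8 = 96 beats = 24 bars.
Total: 14 + 12 + 24 = 50 bars.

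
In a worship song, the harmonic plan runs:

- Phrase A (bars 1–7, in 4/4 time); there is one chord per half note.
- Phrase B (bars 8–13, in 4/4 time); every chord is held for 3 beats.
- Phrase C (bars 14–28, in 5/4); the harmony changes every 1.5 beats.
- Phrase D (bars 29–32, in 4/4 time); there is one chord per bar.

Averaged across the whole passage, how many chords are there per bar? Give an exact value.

2.375 chords per bar

A: 7 × 4 = 28 beats ÷ 2 = 14 chords.
B: 6 × 4 = 24 beats ÷ 3 = 8 chords.
C: 15 × 5 = 75 beats ÷ 1.5 = 50 chords.
D: 4 × 4 = 16 beats ÷ 4 = 4 chords.
Overall: 76 chords over 32 bars → 76/32 = 2.375 chords per bar.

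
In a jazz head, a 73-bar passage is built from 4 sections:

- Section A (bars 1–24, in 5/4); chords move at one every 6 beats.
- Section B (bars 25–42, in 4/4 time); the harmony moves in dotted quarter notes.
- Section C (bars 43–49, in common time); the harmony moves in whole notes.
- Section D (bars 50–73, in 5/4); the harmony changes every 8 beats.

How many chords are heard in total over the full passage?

A: 24·5 = 120 beats, 120/6 = 20 chords.
B: 18·4 = 72 beats, 72/1.5 = 48 chords.
C: 7·4 = 28 beats, 28/4 = 7 chords.
D: 24·5 = 120 beats, 120/8 = 15 chords.
Total: 20 + 48 + 7 + 15 = 90.

90 chords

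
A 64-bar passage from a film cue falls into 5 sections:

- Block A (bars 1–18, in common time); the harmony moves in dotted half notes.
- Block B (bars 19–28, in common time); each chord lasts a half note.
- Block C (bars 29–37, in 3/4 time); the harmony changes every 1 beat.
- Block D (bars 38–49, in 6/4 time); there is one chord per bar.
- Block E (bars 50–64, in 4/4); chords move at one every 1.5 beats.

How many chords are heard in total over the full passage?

A has 72 beats and chords last 3 each, so 24 chords.
B has 40 beats and chords last 2 each, so 20 chords.
C has 27 beats and chords last 1 each, so 27 chords.
D has 72 beats and chords last 6 each, so 12 chords.
E has 60 beats and chords last 1.5 each, so 40 chords.
Total: 24 + 20 + 27 + 12 + 40 = 123.

123 chords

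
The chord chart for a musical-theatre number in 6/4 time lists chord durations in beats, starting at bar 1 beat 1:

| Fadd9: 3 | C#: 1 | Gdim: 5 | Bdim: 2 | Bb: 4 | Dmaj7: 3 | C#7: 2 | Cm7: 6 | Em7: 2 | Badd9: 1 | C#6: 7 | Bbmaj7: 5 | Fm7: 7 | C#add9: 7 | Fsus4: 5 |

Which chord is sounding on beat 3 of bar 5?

Em7

Beat 3 of bar 5 is beat (5−1)×6 + 3 = 27 overall.
Running totals: Fadd9 ends at 3, C# ends at 4, Gdim ends at 9, Bdim ends at 11, Bb ends at 15, Dmaj7 ends at 18, C#7 ends at 20, Cm7 ends at 26, Em7 ends at 28.
Beat 27 falls within Em7.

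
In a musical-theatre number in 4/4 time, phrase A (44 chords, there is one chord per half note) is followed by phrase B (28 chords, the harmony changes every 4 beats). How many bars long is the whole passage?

50 bars

A: 44 × 2 = 88 beats = 22 bars.
B: 28 × 4 = 112 beats = 28 bars.
Total: 22 + 28 = 50 bars.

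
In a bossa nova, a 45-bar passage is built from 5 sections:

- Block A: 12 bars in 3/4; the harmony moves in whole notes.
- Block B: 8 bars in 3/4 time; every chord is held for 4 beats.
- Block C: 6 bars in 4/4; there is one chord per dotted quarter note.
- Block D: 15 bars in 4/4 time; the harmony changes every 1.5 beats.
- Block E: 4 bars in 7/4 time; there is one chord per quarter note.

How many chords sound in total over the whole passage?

99 chords

A: 12·3 = 36 beats, 36/4 = 9 chords.
B: 8·3 = 24 beats, 24/4 = 6 chords.
C: 6·4 = 24 beats, 24/1.5 = 16 chords.
D: 15·4 = 60 beats, 60/1.5 = 40 chords.
E: 4·7 = 28 beats, 28/1 = 28 chords.
Total: 9 + 6 + 16 + 40 + 28 = 99.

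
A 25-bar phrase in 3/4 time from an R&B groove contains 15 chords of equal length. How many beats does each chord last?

25 bars × 3 beats/bar = 75 beats total.
75 beats ÷ 15 chords = 5 beats per chord.

5 beats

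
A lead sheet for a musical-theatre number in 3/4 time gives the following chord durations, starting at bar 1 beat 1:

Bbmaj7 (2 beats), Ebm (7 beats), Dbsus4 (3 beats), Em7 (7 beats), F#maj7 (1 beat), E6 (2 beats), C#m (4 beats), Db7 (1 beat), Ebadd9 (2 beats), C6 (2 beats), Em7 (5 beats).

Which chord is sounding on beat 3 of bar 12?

Em7

Beat 3 of bar 12 is beat (12−1)×3 + 3 = 36 overall.
Running totals: Bbmaj7 ends at 2, Ebm ends at 9, Dbsus4 ends at 12, Em7 ends at 19, F#maj7 ends at 20, E6 ends at 22, C#m ends at 26, Db7 ends at 27, Ebadd9 ends at 29, C6 ends at 31, Em7 ends at 36.
Beat 36 falls within Em7.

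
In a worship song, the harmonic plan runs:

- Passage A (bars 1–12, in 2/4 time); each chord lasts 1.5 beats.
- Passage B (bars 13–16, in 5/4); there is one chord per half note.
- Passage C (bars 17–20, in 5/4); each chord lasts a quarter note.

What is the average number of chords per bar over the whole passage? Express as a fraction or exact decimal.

A: 12 × 2 = 24 beats ÷ 1.5 = 16 chords.
B: 4 × 5 = 20 beats ÷ 2 = 10 chords.
C: 4 × 5 = 20 beats ÷ 1 = 20 chords.
Overall: 46 chords over 20 bars → 46/20 = 2.3 chords per bar.

2.3 chords per bar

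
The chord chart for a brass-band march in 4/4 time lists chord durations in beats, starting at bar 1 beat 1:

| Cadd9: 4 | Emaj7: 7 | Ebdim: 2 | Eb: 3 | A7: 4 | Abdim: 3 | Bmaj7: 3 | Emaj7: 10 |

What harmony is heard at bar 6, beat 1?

Abdim

Beat 1 of bar 6 is beat (6−1)×4 + 1 = 21 overall.
Running totals: Cadd9 ends at 4, Emaj7 ends at 11, Ebdim ends at 13, Eb ends at 16, A7 ends at 20, Abdim ends at 23.
Beat 21 falls within Abdim.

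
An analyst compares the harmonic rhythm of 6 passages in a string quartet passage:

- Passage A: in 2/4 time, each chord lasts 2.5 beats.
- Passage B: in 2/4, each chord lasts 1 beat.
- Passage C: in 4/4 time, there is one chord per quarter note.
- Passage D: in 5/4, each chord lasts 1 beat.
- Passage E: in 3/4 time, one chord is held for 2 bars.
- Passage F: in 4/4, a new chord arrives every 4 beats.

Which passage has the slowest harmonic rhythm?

A: 2 beats/bar ÷ 2.5 beats/chord = 0.8 chords/bar.
B: 2 beats/bar ÷ 1 beat/chord = 2 chords/bar.
C: 4 beats/bar ÷ 1 beat/chord = 4 chords/bar.
D: 5 beats/bar ÷ 1 beat/chord = 5 chords/bar.
E: 3 beats/bar ÷ 6 beats/chord = 0.5 chords/bar.
F: 4 beats/bar ÷ 4 beats/chord = 1 chord/bar.
Slowest is E at 0.5 chords/bar.

Passage E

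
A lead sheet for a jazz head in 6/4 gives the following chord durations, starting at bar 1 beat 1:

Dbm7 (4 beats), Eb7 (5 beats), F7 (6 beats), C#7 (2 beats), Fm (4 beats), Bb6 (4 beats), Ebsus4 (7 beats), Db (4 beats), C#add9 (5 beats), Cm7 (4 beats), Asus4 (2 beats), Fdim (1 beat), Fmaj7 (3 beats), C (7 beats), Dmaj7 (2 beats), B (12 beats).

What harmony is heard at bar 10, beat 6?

Beat 6 of bar 10 is beat (10−1)×6 + 6 = 60 overall.
Running totals: Dbm7 ends at 4, Eb7 ends at 9, F7 ends at 15, C#7 ends at 17, Fm ends at 21, Bb6 ends at 25, Ebsus4 ends at 32, Db ends at 36, C#add9 ends at 41, Cm7 ends at 45, Asus4 ends at 47, Fdim ends at 48, Fmaj7 ends at 51, C ends at 58, Dmaj7 ends at 60.
Beat 60 falls within Dmaj7.

Dmaj7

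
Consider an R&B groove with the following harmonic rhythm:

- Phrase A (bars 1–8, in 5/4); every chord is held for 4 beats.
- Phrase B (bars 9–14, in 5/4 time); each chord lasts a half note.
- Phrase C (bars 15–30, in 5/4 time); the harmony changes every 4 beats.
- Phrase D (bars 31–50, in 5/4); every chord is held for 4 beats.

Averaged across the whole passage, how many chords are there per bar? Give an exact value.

1.4 chords per bar

A: 8 × 5 = 40 beats ÷ 4 = 10 chords.
B: 6 × 5 = 30 beats ÷ 2 = 15 chords.
C: 16 × 5 = 80 beats ÷ 4 = 20 chords.
D: 20 × 5 = 100 beats ÷ 4 = 25 chords.
Overall: 70 chords over 50 bars → 70/50 = 1.4 chords per bar.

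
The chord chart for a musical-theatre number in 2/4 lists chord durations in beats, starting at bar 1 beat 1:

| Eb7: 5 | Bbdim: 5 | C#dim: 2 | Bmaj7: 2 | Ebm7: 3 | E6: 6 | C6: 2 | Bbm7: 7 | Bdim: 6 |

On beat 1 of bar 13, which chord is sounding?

C6

Beat 1 of bar 13 is beat (13−1)×2 + 1 = 25 overall.
Running totals: Eb7 ends at 5, Bbdim ends at 10, C#dim ends at 12, Bmaj7 ends at 14, Ebm7 ends at 17, E6 ends at 23, C6 ends at 25.
Beat 25 falls within C6.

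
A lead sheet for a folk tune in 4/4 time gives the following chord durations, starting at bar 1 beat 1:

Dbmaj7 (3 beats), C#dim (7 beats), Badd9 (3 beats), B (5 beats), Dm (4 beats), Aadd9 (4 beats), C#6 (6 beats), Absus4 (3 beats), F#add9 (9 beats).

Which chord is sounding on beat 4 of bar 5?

Beat 4 of bar 5 is beat (5−1)×4 + 4 = 20 overall.
Running totals: Dbmaj7 ends at 3, C#dim ends at 10, Badd9 ends at 13, B ends at 18, Dm ends at 22.
Beat 20 falls within Dm.

Dm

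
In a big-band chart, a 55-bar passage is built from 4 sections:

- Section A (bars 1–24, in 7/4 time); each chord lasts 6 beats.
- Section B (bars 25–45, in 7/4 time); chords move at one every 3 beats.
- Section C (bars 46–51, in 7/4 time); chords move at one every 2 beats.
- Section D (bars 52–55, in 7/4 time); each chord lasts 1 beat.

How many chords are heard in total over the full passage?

A: 24·7 = 168 beats, 168/6 = 28 chords.
B: 21·7 = 147 beats, 147/3 = 49 chords.
C: 6·7 = 42 beats, 42/2 = 21 chords.
D: 4·7 = 28 beats, 28/1 = 28 chords.
Total: 28 + 49 + 21 + 28 = 126.

126 chords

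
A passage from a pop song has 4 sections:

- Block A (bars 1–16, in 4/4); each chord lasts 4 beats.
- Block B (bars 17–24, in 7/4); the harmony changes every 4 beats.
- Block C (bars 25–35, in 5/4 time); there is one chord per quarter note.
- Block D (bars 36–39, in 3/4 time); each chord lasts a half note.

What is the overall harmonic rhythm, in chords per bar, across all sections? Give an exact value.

7/3 chords per bar

A: 16 × 4 = 64 beats ÷ 4 = 16 chords.
B: 8 × 7 = 56 beats ÷ 4 = 14 chords.
C: 11 × 5 = 55 beats ÷ 1 = 55 chords.
D: 4 × 3 = 12 beats ÷ 2 = 6 chords.
Overall: 91 chords over 39 bars → 91/39 = 7/3 chords per bar.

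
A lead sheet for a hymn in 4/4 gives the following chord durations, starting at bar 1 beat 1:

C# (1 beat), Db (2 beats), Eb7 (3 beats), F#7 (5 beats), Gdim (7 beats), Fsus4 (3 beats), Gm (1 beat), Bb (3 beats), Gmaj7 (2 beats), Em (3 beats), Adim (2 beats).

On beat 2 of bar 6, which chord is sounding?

Beat 2 of bar 6 is beat (6−1)×4 + 2 = 22 overall.
Running totals: C# ends at 1, Db ends at 3, Eb7 ends at 6, F#7 ends at 11, Gdim ends at 18, Fsus4 ends at 21, Gm ends at 22.
Beat 22 falls within Gm.

Gm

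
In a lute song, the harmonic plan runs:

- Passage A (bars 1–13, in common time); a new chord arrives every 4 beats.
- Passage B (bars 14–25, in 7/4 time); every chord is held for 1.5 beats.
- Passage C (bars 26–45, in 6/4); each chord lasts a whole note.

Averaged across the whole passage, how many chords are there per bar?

A: 13 bars of 4 beats is 52 beats; at 4 beats each that's 13 chords.
B: 12 bars of 7 beats is 84 beats; at 1.5 beats each that's 56 chords.
C: 20 bars of 6 beats is 120 beats; at 4 beats each that's 30 chords.
Overall: 99 chords over 45 bars → 99/45 = 2.2 chords per bar.

2.2 chords per bar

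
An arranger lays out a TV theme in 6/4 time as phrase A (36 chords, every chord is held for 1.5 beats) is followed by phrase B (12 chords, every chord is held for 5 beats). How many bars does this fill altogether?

A: 36 × 1.5 = 54 beats = 9 bars.
B: 12 × 5 = 60 beats = 10 bars.
Total: 9 + 10 = 19 bars.

19 bars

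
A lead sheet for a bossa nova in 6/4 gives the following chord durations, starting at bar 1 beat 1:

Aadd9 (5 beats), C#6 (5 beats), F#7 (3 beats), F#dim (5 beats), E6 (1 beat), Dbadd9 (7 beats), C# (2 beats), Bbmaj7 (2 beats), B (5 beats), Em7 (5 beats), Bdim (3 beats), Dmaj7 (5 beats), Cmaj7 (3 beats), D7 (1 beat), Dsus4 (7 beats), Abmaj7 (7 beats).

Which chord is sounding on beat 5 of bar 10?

Beat 5 of bar 10 is beat (10−1)×6 + 5 = 59 overall.
Running totals: Aadd9 ends at 5, C#6 ends at 10, F#7 ends at 13, F#dim ends at 18, E6 ends at 19, Dbadd9 ends at 26, C# ends at 28, Bbmaj7 ends at 30, B ends at 35, Em7 ends at 40, Bdim ends at 43, Dmaj7 ends at 48, Cmaj7 ends at 51, D7 ends at 52, Dsus4 ends at 59.
Beat 59 falls within Dsus4.

Dsus4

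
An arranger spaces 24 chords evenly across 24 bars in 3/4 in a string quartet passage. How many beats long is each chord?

3 beats

24 bars × 3 beats/bar = 72 beats total.
72 beats ÷ 24 chords = 3 beats per chord.
(That is a dotted half note.)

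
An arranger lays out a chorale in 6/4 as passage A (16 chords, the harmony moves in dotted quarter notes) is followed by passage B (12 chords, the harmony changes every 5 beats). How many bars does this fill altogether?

A: 16 × 1.5 = 24 beats = 4 bars.
B: 12 × 5 = 60 beats = 10 bars.
Total: 4 + 10 = 14 bars.

14 bars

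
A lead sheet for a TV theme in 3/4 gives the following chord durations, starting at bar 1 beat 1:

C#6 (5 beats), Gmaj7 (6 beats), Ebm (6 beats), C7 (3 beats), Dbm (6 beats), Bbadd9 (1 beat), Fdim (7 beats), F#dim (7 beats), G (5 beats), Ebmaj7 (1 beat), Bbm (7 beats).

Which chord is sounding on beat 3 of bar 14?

G

Beat 3 of bar 14 is beat (14−1)×3 + 3 = 42 overall.
Running totals: C#6 ends at 5, Gmaj7 ends at 11, Ebm ends at 17, C7 ends at 20, Dbm ends at 26, Bbadd9 ends at 27, Fdim ends at 34, F#dim ends at 41, G ends at 46.
Beat 42 falls within G.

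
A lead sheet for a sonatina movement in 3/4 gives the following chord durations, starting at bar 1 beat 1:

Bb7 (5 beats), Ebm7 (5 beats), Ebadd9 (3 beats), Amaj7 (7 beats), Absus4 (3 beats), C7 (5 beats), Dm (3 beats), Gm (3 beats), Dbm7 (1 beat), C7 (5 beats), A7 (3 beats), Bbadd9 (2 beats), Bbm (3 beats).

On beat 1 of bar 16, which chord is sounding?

Bbm

Beat 1 of bar 16 is beat (16−1)×3 + 1 = 46 overall.
Running totals: Bb7 ends at 5, Ebm7 ends at 10, Ebadd9 ends at 13, Amaj7 ends at 20, Absus4 ends at 23, C7 ends at 28, Dm ends at 31, Gm ends at 34, Dbm7 ends at 35, C7 ends at 40, A7 ends at 43, Bbadd9 ends at 45, Bbm ends at 48.
Beat 46 falls within Bbm.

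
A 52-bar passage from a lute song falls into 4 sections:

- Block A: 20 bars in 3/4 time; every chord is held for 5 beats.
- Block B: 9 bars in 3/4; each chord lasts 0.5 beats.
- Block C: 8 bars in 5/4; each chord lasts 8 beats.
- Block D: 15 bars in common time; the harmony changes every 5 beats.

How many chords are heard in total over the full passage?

83 chords

A: 20 bars × 3 beats = 60 beats; 5 beats/chord → 12 chords.
B: 9 bars × 3 beats = 27 beats; 0.5 beats/chord → 54 chords.
C: 8 bars × 5 beats = 40 beats; 8 beats/chord → 5 chords.
D: 15 bars × 4 beats = 60 beats; 5 beats/chord → 12 chords.
Total: 12 + 54 + 5 + 12 = 83.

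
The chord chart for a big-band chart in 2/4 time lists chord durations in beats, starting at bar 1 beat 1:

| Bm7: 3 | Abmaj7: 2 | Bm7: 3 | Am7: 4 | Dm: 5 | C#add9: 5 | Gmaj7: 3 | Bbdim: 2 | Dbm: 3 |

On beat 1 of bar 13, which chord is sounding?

Gmaj7

Beat 1 of bar 13 is beat (13−1)×2 + 1 = 25 overall.
Running totals: Bm7 ends at 3, Abmaj7 ends at 5, Bm7 ends at 8, Am7 ends at 12, Dm ends at 17, C#add9 ends at 22, Gmaj7 ends at 25.
Beat 25 falls within Gmaj7.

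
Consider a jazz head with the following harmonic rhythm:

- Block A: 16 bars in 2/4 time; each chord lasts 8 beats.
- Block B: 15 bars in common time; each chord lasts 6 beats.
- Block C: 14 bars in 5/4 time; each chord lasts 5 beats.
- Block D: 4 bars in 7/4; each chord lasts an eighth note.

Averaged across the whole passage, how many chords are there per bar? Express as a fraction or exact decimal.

A: 16 bars of 2 beats is 32 beats; at 8 beats each that's 4 chords.
B: 15 bars of 4 beats is 60 beats; at 6 beats each that's 10 chords.
C: 14 bars of 5 beats is 70 beats; at 5 beats each that's 14 chords.
D: 4 bars of 7 beats is 28 beats; at 0.5 beats each that's 56 chords.
Overall: 84 chords over 49 bars → 84/49 = 12/7 chords per bar.

12/7 chords per bar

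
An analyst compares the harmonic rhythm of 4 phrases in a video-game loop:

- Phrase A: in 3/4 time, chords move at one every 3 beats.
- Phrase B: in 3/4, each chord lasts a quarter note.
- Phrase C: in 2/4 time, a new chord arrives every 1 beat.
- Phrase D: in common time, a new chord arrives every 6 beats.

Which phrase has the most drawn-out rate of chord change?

A: 3 beats/bar ÷ 3 beats/chord = 1 chord/bar.
B: 3 beats/bar ÷ 1 beat/chord = 3 chords/bar.
C: 2 beats/bar ÷ 1 beat/chord = 2 chords/bar.
D: 4 beats/bar ÷ 6 beats/chord = 2/3 chords/bar.
Slowest is D at 2/3 chords/bar.

Phrase D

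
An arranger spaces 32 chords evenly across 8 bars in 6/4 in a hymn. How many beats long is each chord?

8 bars × 6 beats/bar = 48 beats total.
48 beats ÷ 32 chords = 1.5 beats per chord.
(That is a dotted quarter note.)

1.5 beats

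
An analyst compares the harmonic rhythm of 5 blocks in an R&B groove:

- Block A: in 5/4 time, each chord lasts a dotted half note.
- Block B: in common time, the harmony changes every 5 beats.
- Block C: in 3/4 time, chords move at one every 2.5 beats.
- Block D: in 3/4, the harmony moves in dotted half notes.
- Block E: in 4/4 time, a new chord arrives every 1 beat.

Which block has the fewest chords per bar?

Block B

A: 5 beats/bar ÷ 3 beats/chord = 5/3 chords/bar.
B: 4 beats/bar ÷ 5 beats/chord = 0.8 chords/bar.
C: 3 beats/bar ÷ 2.5 beats/chord = 1.2 chords/bar.
D: 3 beats/bar ÷ 3 beats/chord = 1 chord/bar.
E: 4 beats/bar ÷ 1 beat/chord = 4 chords/bar.
Slowest is B at 0.8 chords/bar.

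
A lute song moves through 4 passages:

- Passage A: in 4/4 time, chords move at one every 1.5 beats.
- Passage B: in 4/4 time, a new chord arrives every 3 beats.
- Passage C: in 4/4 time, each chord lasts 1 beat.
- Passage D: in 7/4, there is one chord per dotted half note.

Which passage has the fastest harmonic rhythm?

A: 4/1.5 = 8/3 chords/bar.
B: 4/3 = 4/3 chords/bar.
C: 4/1 = 4 chords/bar.
D: 7/3 = 7/3 chords/bar.
Fastest is C at 4 chords/bar.

Passage C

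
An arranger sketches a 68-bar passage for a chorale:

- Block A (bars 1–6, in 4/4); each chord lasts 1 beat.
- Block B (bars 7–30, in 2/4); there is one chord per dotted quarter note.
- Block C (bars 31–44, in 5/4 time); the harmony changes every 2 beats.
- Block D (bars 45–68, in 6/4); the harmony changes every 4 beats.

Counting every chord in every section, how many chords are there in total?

A: 6·4 = 24 beats, 24/1 = 24 chords.
B: 24·2 = 48 beats, 48/1.5 = 32 chords.
C: 14·5 = 70 beats, 70/2 = 35 chords.
D: 24·6 = 144 beats, 144/4 = 36 chords.
Total: 24 + 32 + 35 + 36 = 127.

127 chords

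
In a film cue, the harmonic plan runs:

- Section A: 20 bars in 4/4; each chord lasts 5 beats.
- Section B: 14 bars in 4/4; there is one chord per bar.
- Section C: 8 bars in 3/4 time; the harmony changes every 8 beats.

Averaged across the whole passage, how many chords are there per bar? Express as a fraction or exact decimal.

11/14 chords per bar

A: 20 × 4 = 80 beats ÷ 5 = 16 chords.
B: 14 × 4 = 56 beats ÷ 4 = 14 chords.
C: 8 × 3 = 24 beats ÷ 8 = 3 chords.
Overall: 33 chords over 42 bars → 33/42 = 11/14 chords per bar.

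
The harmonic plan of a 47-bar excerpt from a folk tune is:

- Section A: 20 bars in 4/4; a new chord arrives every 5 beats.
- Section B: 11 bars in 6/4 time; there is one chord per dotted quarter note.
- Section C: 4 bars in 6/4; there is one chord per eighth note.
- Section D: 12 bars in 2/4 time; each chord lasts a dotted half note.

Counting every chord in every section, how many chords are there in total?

A: 20 bars × 4 beats = 80 beats; 5 beats/chord → 16 chords.
B: 11 bars × 6 beats = 66 beats; 1.5 beats/chord → 44 chords.
C: 4 bars × 6 beats = 24 beats; 0.5 beats/chord → 48 chords.
D: 12 bars × 2 beats = 24 beats; 3 beats/chord → 8 chords.
Total: 16 + 44 + 48 + 8 = 116.

116 chords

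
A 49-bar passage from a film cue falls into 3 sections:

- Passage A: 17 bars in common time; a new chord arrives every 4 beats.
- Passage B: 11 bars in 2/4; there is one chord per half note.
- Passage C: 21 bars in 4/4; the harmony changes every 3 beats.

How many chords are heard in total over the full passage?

56 chords

A: 17·4 = 68 beats, 68/4 = 17 chords.
B: 11·2 = 22 beats, 22/2 = 11 chords.
C: 21·4 = 84 beats, 84/3 = 28 chords.
Total: 17 + 11 + 28 = 56.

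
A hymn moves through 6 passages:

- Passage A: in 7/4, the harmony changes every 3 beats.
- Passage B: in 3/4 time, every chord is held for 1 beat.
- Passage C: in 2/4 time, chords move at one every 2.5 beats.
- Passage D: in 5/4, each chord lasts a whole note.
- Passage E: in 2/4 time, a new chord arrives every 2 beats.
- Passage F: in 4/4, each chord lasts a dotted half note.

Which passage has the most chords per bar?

Passage B

A: each chord is 3 beats in 7/4, so 7/3 per bar.
B: each chord is 1 beat in 3/4, so 3 per bar.
C: each chord is 2.5 beats in 2/4, so 0.8 per bar.
D: each chord is 4 beats in 5/4, so 1.25 per bar.
E: each chord is 2 beats in 2/4, so 1 per bar.
F: each chord is 3 beats in 4/4, so 4/3 per bar.
Fastest is B at 3 chords/bar.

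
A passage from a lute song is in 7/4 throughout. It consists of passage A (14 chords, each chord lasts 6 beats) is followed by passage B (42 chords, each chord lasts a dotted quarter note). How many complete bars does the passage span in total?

A: 14 × 6 = 84 beats = 12 bars.
B: 42 × 1.5 = 63 beats = 9 bars.
Total: 12 + 9 = 21 bars.

21 bars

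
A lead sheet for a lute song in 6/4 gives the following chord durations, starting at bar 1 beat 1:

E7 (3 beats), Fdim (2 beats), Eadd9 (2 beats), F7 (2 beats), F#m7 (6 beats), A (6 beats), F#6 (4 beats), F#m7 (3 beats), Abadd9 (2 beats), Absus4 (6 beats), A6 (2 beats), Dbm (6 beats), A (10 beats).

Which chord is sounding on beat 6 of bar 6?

Absus4

Beat 6 of bar 6 is beat (6−1)×6 + 6 = 36 overall.
Running totals: E7 ends at 3, Fdim ends at 5, Eadd9 ends at 7, F7 ends at 9, F#m7 ends at 15, A ends at 21, F#6 ends at 25, F#m7 ends at 28, Abadd9 ends at 30, Absus4 ends at 36.
Beat 36 falls within Absus4.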